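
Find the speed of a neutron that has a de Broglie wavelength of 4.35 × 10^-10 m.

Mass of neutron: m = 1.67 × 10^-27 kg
9.12 × 10^2 m/s

From the de Broglie relation λ = h/(mv), we solve for v:

v = h/(mλ)
v = (6.626 × 10^-34 J·s) / (1.67 × 10^-27 kg × 4.35 × 10^-10 m)
v = 9.12 × 10^2 m/s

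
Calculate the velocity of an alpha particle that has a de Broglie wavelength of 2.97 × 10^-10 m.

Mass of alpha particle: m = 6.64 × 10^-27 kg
3.36 × 10^2 m/s

From the de Broglie relation λ = h/(mv), we solve for v:

v = h/(mλ)
v = (6.626 × 10^-34 J·s) / (6.64 × 10^-27 kg × 2.97 × 10^-10 m)
v = 3.36 × 10^2 m/s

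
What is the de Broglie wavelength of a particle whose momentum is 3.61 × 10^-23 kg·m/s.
1.84 × 10^-11 m

Using the de Broglie relation λ = h/p:

λ = h/p
λ = (6.626 × 10^-34 J·s) / (3.61 × 10^-23 kg·m/s)
λ = 1.84 × 10^-11 m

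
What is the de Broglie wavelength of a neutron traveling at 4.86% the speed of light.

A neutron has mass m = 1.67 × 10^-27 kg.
2.72 × 10^-14 m

Using the de Broglie relation λ = h/(mv):

v = 4.86% × c = 1.457 × 10^7 m/s

λ = h/(mv)
λ = (6.626 × 10^-34 J·s) / (1.67 × 10^-27 kg × 1.457 × 10^7 m/s)
λ = 2.72 × 10^-14 m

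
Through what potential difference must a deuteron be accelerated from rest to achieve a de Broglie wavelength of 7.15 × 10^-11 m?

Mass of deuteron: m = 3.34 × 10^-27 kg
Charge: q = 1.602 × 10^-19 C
8.03 × 10^-2 V

From λ = h/√(2mqV), we solve for V:

λ² = h²/(2mqV)
V = h²/(2mqλ²)
V = (6.626 × 10^-34 J·s)² / (2 × 3.34 × 10^-27 kg × 1.602 × 10^-19 C × (7.15 × 10^-11 m)²)
V = 8.03 × 10^-2 V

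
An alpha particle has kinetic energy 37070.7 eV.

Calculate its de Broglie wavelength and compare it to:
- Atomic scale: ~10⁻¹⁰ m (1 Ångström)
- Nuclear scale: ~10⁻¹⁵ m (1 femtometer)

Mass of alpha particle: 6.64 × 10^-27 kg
λ = 7.46 × 10^-14 m, which is between nuclear and atomic scales.

Using λ = h/√(2mKE):

KE = 37070.7 eV = 5.939 × 10^-15 J

λ = h/√(2mKE)
λ = (6.626 × 10^-34 J·s) / √(2 × 6.64 × 10^-27 kg × 5.939 × 10^-15 J)
λ = 7.46 × 10^-14 m

Comparison:
- Atomic scale (10⁻¹⁰ m): λ is 0.00075× this size
- Nuclear scale (10⁻¹⁵ m): λ is 75× this size

The wavelength is between nuclear and atomic scales.

This wavelength is appropriate for probing atomic structure but too large for nuclear physics experiments.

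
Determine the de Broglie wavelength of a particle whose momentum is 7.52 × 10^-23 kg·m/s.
8.81 × 10^-12 m

Using the de Broglie relation λ = h/p:

λ = h/p
λ = (6.626 × 10^-34 J·s) / (7.52 × 10^-23 kg·m/s)
λ = 8.81 × 10^-12 m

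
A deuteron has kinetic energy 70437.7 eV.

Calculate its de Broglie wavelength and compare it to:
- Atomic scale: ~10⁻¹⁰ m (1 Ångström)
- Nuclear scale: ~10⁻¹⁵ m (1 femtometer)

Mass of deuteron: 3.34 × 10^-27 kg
λ = 7.63 × 10^-14 m, which is between nuclear and atomic scales.

Using λ = h/√(2mKE):

KE = 70437.7 eV = 1.129 × 10^-14 J

λ = h/√(2mKE)
λ = (6.626 × 10^-34 J·s) / √(2 × 3.34 × 10^-27 kg × 1.129 × 10^-14 J)
λ = 7.63 × 10^-14 m

Comparison:
- Atomic scale (10⁻¹⁰ m): λ is 0.00076× this size
- Nuclear scale (10⁻¹⁵ m): λ is 76× this size

The wavelength is between nuclear and atomic scales.

This wavelength is appropriate for probing atomic structure but too large for nuclear physics experiments.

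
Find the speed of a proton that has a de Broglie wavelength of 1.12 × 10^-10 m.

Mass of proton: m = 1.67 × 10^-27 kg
3.54 × 10^3 m/s

From the de Broglie relation λ = h/(mv), we solve for v:

v = h/(mλ)
v = (6.626 × 10^-34 J·s) / (1.67 × 10^-27 kg × 1.12 × 10^-10 m)
v = 3.54 × 10^3 m/s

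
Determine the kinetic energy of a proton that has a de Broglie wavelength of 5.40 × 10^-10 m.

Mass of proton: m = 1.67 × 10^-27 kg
4.51 × 10^-22 J (or 2.81 × 10^-3 eV)

From λ = h/√(2mKE), we solve for KE:

λ² = h²/(2mKE)
KE = h²/(2mλ²)
KE = (6.626 × 10^-34 J·s)² / (2 × 1.67 × 10^-27 kg × (5.40 × 10^-10 m)²)
KE = 4.51 × 10^-22 J
KE = 2.81 × 10^-3 eV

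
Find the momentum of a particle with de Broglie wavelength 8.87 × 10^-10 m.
7.47 × 10^-25 kg·m/s

From the de Broglie relation λ = h/p, we solve for p:

p = h/λ
p = (6.626 × 10^-34 J·s) / (8.87 × 10^-10 m)
p = 7.47 × 10^-25 kg·m/s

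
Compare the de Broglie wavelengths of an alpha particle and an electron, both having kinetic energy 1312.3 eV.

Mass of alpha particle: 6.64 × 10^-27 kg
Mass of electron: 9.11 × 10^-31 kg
The electron has the longer wavelength.

Using λ = h/√(2mKE):

For alpha particle: λ₁ = h/√(2m₁KE) = 3.97 × 10^-13 m
For electron: λ₂ = h/√(2m₂KE) = 3.39 × 10^-11 m

Since λ ∝ 1/√m at constant kinetic energy, the lighter particle has the longer wavelength.

The electron has the longer de Broglie wavelength.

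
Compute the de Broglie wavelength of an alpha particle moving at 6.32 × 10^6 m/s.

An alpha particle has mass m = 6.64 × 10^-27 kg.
1.58 × 10^-14 m

Using the de Broglie relation λ = h/(mv):

λ = h/(mv)
λ = (6.626 × 10^-34 J·s) / (6.64 × 10^-27 kg × 6.32 × 10^6 m/s)
λ = 1.58 × 10^-14 m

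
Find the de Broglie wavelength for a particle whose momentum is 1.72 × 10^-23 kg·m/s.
3.85 × 10^-11 m

Using the de Broglie relation λ = h/p:

λ = h/p
λ = (6.626 × 10^-34 J·s) / (1.72 × 10^-23 kg·m/s)
λ = 3.85 × 10^-11 m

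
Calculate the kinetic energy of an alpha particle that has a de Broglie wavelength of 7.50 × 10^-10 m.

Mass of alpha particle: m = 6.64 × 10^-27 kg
5.88 × 10^-23 J (or 3.67 × 10^-4 eV)

From λ = h/√(2mKE), we solve for KE:

λ² = h²/(2mKE)
KE = h²/(2mλ²)
KE = (6.626 × 10^-34 J·s)² / (2 × 6.64 × 10^-27 kg × (7.50 × 10^-10 m)²)
KE = 5.88 × 10^-23 J
KE = 3.67 × 10^-4 eV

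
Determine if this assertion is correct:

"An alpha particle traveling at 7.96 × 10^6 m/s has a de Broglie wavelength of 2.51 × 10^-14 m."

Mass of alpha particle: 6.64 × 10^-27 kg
False

The claim is incorrect.

Using λ = h/(mv):
λ = (6.626 × 10^-34 J·s) / (6.64 × 10^-27 kg × 7.96 × 10^6 m/s)
λ = 1.25 × 10^-14 m

The actual wavelength differs from the claimed 2.51 × 10^-14 m.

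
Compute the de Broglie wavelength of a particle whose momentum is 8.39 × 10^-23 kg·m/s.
7.90 × 10^-12 m

Using the de Broglie relation λ = h/p:

λ = h/p
λ = (6.626 × 10^-34 J·s) / (8.39 × 10^-23 kg·m/s)
λ = 7.90 × 10^-12 m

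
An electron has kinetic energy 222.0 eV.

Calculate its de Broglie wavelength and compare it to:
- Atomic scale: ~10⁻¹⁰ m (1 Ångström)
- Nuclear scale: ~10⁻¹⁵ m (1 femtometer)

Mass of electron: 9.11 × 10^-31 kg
λ = 8.23 × 10^-11 m, which is between nuclear and atomic scales.

Using λ = h/√(2mKE):

KE = 222.0 eV = 3.557 × 10^-17 J

λ = h/√(2mKE)
λ = (6.626 × 10^-34 J·s) / √(2 × 9.11 × 10^-31 kg × 3.557 × 10^-17 J)
λ = 8.23 × 10^-11 m

Comparison:
- Atomic scale (10⁻¹⁰ m): λ is 0.82× this size
- Nuclear scale (10⁻¹⁵ m): λ is 8.2e+04× this size

The wavelength is between nuclear and atomic scales.

This wavelength is appropriate for probing atomic structure but too large for nuclear physics experiments.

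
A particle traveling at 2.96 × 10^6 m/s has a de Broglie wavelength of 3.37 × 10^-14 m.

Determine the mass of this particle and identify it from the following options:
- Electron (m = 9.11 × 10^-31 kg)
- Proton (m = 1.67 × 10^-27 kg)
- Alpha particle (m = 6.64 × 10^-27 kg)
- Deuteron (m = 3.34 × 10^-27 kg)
The particle is an alpha particle.

From λ = h/(mv), solve for mass:

m = h/(λv)
m = (6.626 × 10^-34 J·s) / (3.37 × 10^-14 m × 2.96 × 10^6 m/s)
m = 6.64 × 10^-27 kg

Comparing with the listed masses, this is closest to an alpha particle.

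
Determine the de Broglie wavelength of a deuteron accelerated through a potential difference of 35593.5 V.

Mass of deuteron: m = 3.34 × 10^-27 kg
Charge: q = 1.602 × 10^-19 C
1.07 × 10^-13 m

When a particle is accelerated through voltage V, it gains kinetic energy KE = qV.

The de Broglie wavelength is then λ = h/√(2mqV):

λ = h/√(2mqV)
λ = (6.626 × 10^-34 J·s) / √(2 × 3.34 × 10^-27 kg × 1.602 × 10^-19 C × 35593.5 V)
λ = 1.07 × 10^-13 m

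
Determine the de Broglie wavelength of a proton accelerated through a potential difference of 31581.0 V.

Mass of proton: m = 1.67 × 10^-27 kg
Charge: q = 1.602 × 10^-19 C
1.61 × 10^-13 m

When a particle is accelerated through voltage V, it gains kinetic energy KE = qV.

The de Broglie wavelength is then λ = h/√(2mqV):

λ = h/√(2mqV)
λ = (6.626 × 10^-34 J·s) / √(2 × 1.67 × 10^-27 kg × 1.602 × 10^-19 C × 31581.0 V)
λ = 1.61 × 10^-13 m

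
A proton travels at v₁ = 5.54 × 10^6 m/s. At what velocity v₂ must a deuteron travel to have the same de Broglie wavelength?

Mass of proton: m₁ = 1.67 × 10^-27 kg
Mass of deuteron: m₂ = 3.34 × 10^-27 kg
v₂ = 2.77 × 10^6 m/s

For equal de Broglie wavelengths: λ₁ = λ₂

h/(m₁v₁) = h/(m₂v₂)
m₁v₁ = m₂v₂
v₂ = v₁ · (m₁/m₂)

v₂ = 5.54 × 10^6 m/s × (1.67 × 10^-27 kg / 3.34 × 10^-27 kg)
v₂ = 2.77 × 10^6 m/s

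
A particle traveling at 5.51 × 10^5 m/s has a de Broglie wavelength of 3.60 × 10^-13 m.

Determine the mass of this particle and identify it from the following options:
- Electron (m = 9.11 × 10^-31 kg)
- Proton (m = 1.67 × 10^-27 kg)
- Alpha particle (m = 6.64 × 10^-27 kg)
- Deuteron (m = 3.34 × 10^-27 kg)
The particle is a deuteron.

From λ = h/(mv), solve for mass:

m = h/(λv)
m = (6.626 × 10^-34 J·s) / (3.60 × 10^-13 m × 5.51 × 10^5 m/s)
m = 3.34 × 10^-27 kg

Comparing with the listed masses, this is closest to a deuteron.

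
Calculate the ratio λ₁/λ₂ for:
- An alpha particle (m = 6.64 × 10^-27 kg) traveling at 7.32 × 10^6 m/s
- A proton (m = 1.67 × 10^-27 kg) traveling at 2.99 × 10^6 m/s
λ₁/λ₂ = 0.103

Using λ = h/(mv):

λ₁ = h/(m₁v₁) = 1.36 × 10^-14 m
λ₂ = h/(m₂v₂) = 1.33 × 10^-13 m

Ratio λ₁/λ₂ = (m₂v₂)/(m₁v₁)
         = (1.67 × 10^-27 kg × 2.99 × 10^6 m/s) / (6.64 × 10^-27 kg × 7.32 × 10^6 m/s)
         = 0.103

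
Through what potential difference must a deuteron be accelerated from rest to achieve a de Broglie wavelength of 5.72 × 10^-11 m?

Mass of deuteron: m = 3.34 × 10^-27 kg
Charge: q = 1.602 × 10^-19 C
1.25 × 10^-1 V

From λ = h/√(2mqV), we solve for V:

λ² = h²/(2mqV)
V = h²/(2mqλ²)
V = (6.626 × 10^-34 J·s)² / (2 × 3.34 × 10^-27 kg × 1.602 × 10^-19 C × (5.72 × 10^-11 m)²)
V = 1.25 × 10^-1 V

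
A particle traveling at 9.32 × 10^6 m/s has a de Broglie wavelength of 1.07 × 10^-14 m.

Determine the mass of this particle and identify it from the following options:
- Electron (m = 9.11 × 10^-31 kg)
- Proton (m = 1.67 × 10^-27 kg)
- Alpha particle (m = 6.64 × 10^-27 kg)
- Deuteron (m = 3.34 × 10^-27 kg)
The particle is an alpha particle.

From λ = h/(mv), solve for mass:

m = h/(λv)
m = (6.626 × 10^-34 J·s) / (1.07 × 10^-14 m × 9.32 × 10^6 m/s)
m = 6.64 × 10^-27 kg

Comparing with the listed masses, this is closest to an alpha particle.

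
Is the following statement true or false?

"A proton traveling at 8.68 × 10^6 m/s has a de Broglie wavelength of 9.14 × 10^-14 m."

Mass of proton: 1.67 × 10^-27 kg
False

The claim is incorrect.

Using λ = h/(mv):
λ = (6.626 × 10^-34 J·s) / (1.67 × 10^-27 kg × 8.68 × 10^6 m/s)
λ = 4.57 × 10^-14 m

The actual wavelength differs from the claimed 9.14 × 10^-14 m.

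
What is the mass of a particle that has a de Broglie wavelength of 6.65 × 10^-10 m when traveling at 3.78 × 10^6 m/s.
2.64 × 10^-31 kg

From the de Broglie relation λ = h/(mv), we solve for m:

m = h/(λv)
m = (6.626 × 10^-34 J·s) / (6.65 × 10^-10 m × 3.78 × 10^6 m/s)
m = 2.64 × 10^-31 kg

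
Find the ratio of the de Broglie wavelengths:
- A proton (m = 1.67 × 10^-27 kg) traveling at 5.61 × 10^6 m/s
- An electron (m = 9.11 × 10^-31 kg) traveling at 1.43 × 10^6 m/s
λ₁/λ₂ = 1.39 × 10^-4

Using λ = h/(mv):

λ₁ = h/(m₁v₁) = 7.07 × 10^-14 m
λ₂ = h/(m₂v₂) = 5.09 × 10^-10 m

Ratio λ₁/λ₂ = (m₂v₂)/(m₁v₁)
         = (9.11 × 10^-31 kg × 1.43 × 10^6 m/s) / (1.67 × 10^-27 kg × 5.61 × 10^6 m/s)
         = 1.39 × 10^-4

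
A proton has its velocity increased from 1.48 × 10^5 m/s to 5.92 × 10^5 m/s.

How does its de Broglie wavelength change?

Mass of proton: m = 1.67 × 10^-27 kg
The wavelength decreases by a factor of 4.

Using λ = h/(mv):

Initial wavelength: λ₁ = h/(mv₁) = 2.68 × 10^-12 m
Final wavelength: λ₂ = h/(mv₂) = 6.70 × 10^-13 m

Since λ ∝ 1/v, when velocity increases by a factor of 4, the wavelength decreases by a factor of 4.

λ₂/λ₁ = v₁/v₂ = 1/4

The wavelength decreases by a factor of 4.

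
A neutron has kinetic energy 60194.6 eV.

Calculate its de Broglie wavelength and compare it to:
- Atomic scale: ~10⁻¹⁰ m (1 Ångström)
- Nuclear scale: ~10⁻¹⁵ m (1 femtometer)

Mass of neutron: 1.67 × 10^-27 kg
λ = 1.17 × 10^-13 m, which is between nuclear and atomic scales.

Using λ = h/√(2mKE):

KE = 60194.6 eV = 9.644 × 10^-15 J

λ = h/√(2mKE)
λ = (6.626 × 10^-34 J·s) / √(2 × 1.67 × 10^-27 kg × 9.644 × 10^-15 J)
λ = 1.17 × 10^-13 m

Comparison:
- Atomic scale (10⁻¹⁰ m): λ is 0.0012× this size
- Nuclear scale (10⁻¹⁵ m): λ is 1.2e+02× this size

The wavelength is between nuclear and atomic scales.

This wavelength is appropriate for probing atomic structure but too large for nuclear physics experiments.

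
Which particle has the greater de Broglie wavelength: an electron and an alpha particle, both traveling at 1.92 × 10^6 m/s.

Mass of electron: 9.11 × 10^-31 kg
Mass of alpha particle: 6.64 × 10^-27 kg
The electron has the longer wavelength.

Using λ = h/(mv), since both particles have the same velocity, the wavelength depends only on mass.

For electron: λ₁ = h/(m₁v) = 3.79 × 10^-10 m
For alpha particle: λ₂ = h/(m₂v) = 5.20 × 10^-14 m

Since λ ∝ 1/m at constant velocity, the lighter particle has the longer wavelength.

The electron has the longer de Broglie wavelength.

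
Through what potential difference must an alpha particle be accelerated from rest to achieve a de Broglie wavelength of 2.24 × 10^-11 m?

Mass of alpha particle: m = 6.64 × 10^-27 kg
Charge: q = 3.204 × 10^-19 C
2.06 × 10^-1 V

From λ = h/√(2mqV), we solve for V:

λ² = h²/(2mqV)
V = h²/(2mqλ²)
V = (6.626 × 10^-34 J·s)² / (2 × 6.64 × 10^-27 kg × 3.204 × 10^-19 C × (2.24 × 10^-11 m)²)
V = 2.06 × 10^-1 V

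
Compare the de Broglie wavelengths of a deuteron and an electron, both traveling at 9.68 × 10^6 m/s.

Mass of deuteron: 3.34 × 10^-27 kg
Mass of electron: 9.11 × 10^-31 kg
The electron has the longer wavelength.

Using λ = h/(mv), since both particles have the same velocity, the wavelength depends only on mass.

For deuteron: λ₁ = h/(m₁v) = 2.05 × 10^-14 m
For electron: λ₂ = h/(m₂v) = 7.51 × 10^-11 m

Since λ ∝ 1/m at constant velocity, the lighter particle has the longer wavelength.

The electron has the longer de Broglie wavelength.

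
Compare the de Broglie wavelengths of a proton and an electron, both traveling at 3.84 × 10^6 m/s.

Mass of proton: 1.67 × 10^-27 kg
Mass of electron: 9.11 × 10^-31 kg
The electron has the longer wavelength.

Using λ = h/(mv), since both particles have the same velocity, the wavelength depends only on mass.

For proton: λ₁ = h/(m₁v) = 1.03 × 10^-13 m
For electron: λ₂ = h/(m₂v) = 1.89 × 10^-10 m

Since λ ∝ 1/m at constant velocity, the lighter particle has the longer wavelength.

The electron has the longer de Broglie wavelength.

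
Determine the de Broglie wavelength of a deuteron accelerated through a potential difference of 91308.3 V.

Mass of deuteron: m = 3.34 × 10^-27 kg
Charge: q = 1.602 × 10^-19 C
6.70 × 10^-14 m

When a particle is accelerated through voltage V, it gains kinetic energy KE = qV.

The de Broglie wavelength is then λ = h/√(2mqV):

λ = h/√(2mqV)
λ = (6.626 × 10^-34 J·s) / √(2 × 3.34 × 10^-27 kg × 1.602 × 10^-19 C × 91308.3 V)
λ = 6.70 × 10^-14 m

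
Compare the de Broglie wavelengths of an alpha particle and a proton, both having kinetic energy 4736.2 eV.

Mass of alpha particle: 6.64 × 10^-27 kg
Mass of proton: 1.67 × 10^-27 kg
The proton has the longer wavelength.

Using λ = h/√(2mKE):

For alpha particle: λ₁ = h/√(2m₁KE) = 2.09 × 10^-13 m
For proton: λ₂ = h/√(2m₂KE) = 4.16 × 10^-13 m

Since λ ∝ 1/√m at constant kinetic energy, the lighter particle has the longer wavelength.

The proton has the longer de Broglie wavelength.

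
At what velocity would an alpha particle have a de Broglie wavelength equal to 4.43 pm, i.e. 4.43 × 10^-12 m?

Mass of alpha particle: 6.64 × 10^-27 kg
2.25 × 10^4 m/s

From λ = h/(mv), solve for v:

v = h/(mλ)
v = (6.626 × 10^-34 J·s) / (6.64 × 10^-27 kg × 4.43 × 10^-12 m)
v = 2.25 × 10^4 m/s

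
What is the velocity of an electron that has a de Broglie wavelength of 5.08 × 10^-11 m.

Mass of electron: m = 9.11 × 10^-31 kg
1.43 × 10^7 m/s

From the de Broglie relation λ = h/(mv), we solve for v:

v = h/(mλ)
v = (6.626 × 10^-34 J·s) / (9.11 × 10^-31 kg × 5.08 × 10^-11 m)
v = 1.43 × 10^7 m/s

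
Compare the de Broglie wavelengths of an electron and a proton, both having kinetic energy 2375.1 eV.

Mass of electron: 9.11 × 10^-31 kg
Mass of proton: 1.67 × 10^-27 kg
The electron has the longer wavelength.

Using λ = h/√(2mKE):

For electron: λ₁ = h/√(2m₁KE) = 2.52 × 10^-11 m
For proton: λ₂ = h/√(2m₂KE) = 5.88 × 10^-13 m

Since λ ∝ 1/√m at constant kinetic energy, the lighter particle has the longer wavelength.

The electron has the longer de Broglie wavelength.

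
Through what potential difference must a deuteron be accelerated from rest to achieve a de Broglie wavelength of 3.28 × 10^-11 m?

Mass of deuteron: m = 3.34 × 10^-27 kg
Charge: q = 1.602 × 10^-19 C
3.81 × 10^-1 V

From λ = h/√(2mqV), we solve for V:

λ² = h²/(2mqV)
V = h²/(2mqλ²)
V = (6.626 × 10^-34 J·s)² / (2 × 3.34 × 10^-27 kg × 1.602 × 10^-19 C × (3.28 × 10^-11 m)²)
V = 3.81 × 10^-1 V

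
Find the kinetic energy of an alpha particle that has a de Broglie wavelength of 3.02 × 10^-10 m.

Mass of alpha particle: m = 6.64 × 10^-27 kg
3.62 × 10^-22 J (or 2.26 × 10^-3 eV)

From λ = h/√(2mKE), we solve for KE:

λ² = h²/(2mKE)
KE = h²/(2mλ²)
KE = (6.626 × 10^-34 J·s)² / (2 × 6.64 × 10^-27 kg × (3.02 × 10^-10 m)²)
KE = 3.62 × 10^-22 J
KE = 2.26 × 10^-3 eV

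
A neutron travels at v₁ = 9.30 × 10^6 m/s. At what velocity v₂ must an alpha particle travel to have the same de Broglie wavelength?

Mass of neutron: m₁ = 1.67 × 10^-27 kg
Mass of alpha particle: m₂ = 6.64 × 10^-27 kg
v₂ = 2.34 × 10^6 m/s

For equal de Broglie wavelengths: λ₁ = λ₂

h/(m₁v₁) = h/(m₂v₂)
m₁v₁ = m₂v₂
v₂ = v₁ · (m₁/m₂)

v₂ = 9.30 × 10^6 m/s × (1.67 × 10^-27 kg / 6.64 × 10^-27 kg)
v₂ = 2.34 × 10^6 m/s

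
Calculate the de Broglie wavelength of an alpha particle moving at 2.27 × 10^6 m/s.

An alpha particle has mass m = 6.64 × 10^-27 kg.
4.40 × 10^-14 m

Using the de Broglie relation λ = h/(mv):

λ = h/(mv)
λ = (6.626 × 10^-34 J·s) / (6.64 × 10^-27 kg × 2.27 × 10^6 m/s)
λ = 4.40 × 10^-14 m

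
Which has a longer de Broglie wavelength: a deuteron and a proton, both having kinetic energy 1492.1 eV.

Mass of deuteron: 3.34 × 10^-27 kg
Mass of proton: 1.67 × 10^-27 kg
The proton has the longer wavelength.

Using λ = h/√(2mKE):

For deuteron: λ₁ = h/√(2m₁KE) = 5.24 × 10^-13 m
For proton: λ₂ = h/√(2m₂KE) = 7.42 × 10^-13 m

Since λ ∝ 1/√m at constant kinetic energy, the lighter particle has the longer wavelength.

The proton has the longer de Broglie wavelength.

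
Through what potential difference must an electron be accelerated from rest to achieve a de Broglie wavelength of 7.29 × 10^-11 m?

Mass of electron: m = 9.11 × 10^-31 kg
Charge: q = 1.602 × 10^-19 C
283 V

From λ = h/√(2mqV), we solve for V:

λ² = h²/(2mqV)
V = h²/(2mqλ²)
V = (6.626 × 10^-34 J·s)² / (2 × 9.11 × 10^-31 kg × 1.602 × 10^-19 C × (7.29 × 10^-11 m)²)
V = 283 V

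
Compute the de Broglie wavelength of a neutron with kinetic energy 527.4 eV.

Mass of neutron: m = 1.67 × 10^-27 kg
1.25 × 10^-12 m

Using λ = h/√(2mKE):

First convert KE to Joules: KE = 527.4 eV = 8.450 × 10^-17 J

λ = h/√(2mKE)
λ = (6.626 × 10^-34 J·s) / √(2 × 1.67 × 10^-27 kg × 8.450 × 10^-17 J)
λ = 1.25 × 10^-12 m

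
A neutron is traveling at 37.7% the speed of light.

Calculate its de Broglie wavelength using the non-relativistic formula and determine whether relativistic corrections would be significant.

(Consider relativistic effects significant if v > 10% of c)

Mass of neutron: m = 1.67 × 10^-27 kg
Yes, relativistic corrections are needed.

Using the non-relativistic de Broglie formula λ = h/(mv):

v = 37.7% × c = 1.130 × 10^8 m/s

λ = h/(mv)
λ = (6.626 × 10^-34 J·s) / (1.67 × 10^-27 kg × 1.130 × 10^8 m/s)
λ = 3.51 × 10^-15 m

Since v = 37.7% of c > 10% of c, relativistic corrections ARE significant and the actual wavelength would differ from this non-relativistic estimate.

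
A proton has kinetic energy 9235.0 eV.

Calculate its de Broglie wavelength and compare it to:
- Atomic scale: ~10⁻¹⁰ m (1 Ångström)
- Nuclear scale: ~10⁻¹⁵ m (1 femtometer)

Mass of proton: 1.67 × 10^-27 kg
λ = 2.98 × 10^-13 m, which is between nuclear and atomic scales.

Using λ = h/√(2mKE):

KE = 9235.0 eV = 1.480 × 10^-15 J

λ = h/√(2mKE)
λ = (6.626 × 10^-34 J·s) / √(2 × 1.67 × 10^-27 kg × 1.480 × 10^-15 J)
λ = 2.98 × 10^-13 m

Comparison:
- Atomic scale (10⁻¹⁰ m): λ is 0.003× this size
- Nuclear scale (10⁻¹⁵ m): λ is 3e+02× this size

The wavelength is between nuclear and atomic scales.

This wavelength is appropriate for probing atomic structure but too large for nuclear physics experiments.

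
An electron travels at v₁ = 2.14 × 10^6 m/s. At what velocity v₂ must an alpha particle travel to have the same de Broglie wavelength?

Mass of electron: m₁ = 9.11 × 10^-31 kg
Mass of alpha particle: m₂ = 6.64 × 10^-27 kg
v₂ = 2.94 × 10^2 m/s

For equal de Broglie wavelengths: λ₁ = λ₂

h/(m₁v₁) = h/(m₂v₂)
m₁v₁ = m₂v₂
v₂ = v₁ · (m₁/m₂)

v₂ = 2.14 × 10^6 m/s × (9.11 × 10^-31 kg / 6.64 × 10^-27 kg)
v₂ = 2.94 × 10^2 m/s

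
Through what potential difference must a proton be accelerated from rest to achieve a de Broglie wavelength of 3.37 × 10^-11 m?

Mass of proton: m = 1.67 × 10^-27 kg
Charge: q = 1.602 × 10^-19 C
7.22 × 10^-1 V

From λ = h/√(2mqV), we solve for V:

λ² = h²/(2mqV)
V = h²/(2mqλ²)
V = (6.626 × 10^-34 J·s)² / (2 × 1.67 × 10^-27 kg × 1.602 × 10^-19 C × (3.37 × 10^-11 m)²)
V = 7.22 × 10^-1 V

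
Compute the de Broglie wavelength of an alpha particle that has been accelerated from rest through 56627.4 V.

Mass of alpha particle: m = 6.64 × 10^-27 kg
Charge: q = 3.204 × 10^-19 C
4.27 × 10^-14 m

When a particle is accelerated through voltage V, it gains kinetic energy KE = qV.

The de Broglie wavelength is then λ = h/√(2mqV):

λ = h/√(2mqV)
λ = (6.626 × 10^-34 J·s) / √(2 × 6.64 × 10^-27 kg × 3.204 × 10^-19 C × 56627.4 V)
λ = 4.27 × 10^-14 m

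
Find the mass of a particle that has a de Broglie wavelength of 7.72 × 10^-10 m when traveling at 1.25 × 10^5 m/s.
6.87 × 10^-30 kg

From the de Broglie relation λ = h/(mv), we solve for m:

m = h/(λv)
m = (6.626 × 10^-34 J·s) / (7.72 × 10^-10 m × 1.25 × 10^5 m/s)
m = 6.87 × 10^-30 kg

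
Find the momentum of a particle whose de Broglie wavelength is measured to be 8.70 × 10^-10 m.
7.62 × 10^-25 kg·m/s

From the de Broglie relation λ = h/p, we solve for p:

p = h/λ
p = (6.626 × 10^-34 J·s) / (8.70 × 10^-10 m)
p = 7.62 × 10^-25 kg·m/s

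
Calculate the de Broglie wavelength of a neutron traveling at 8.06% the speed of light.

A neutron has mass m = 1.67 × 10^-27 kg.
1.64 × 10^-14 m

Using the de Broglie relation λ = h/(mv):

v = 8.06% × c = 2.416 × 10^7 m/s

λ = h/(mv)
λ = (6.626 × 10^-34 J·s) / (1.67 × 10^-27 kg × 2.416 × 10^7 m/s)
λ = 1.64 × 10^-14 m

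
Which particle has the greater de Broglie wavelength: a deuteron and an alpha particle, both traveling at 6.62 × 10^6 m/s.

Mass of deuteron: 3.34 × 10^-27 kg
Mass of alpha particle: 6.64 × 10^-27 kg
The deuteron has the longer wavelength.

Using λ = h/(mv), since both particles have the same velocity, the wavelength depends only on mass.

For deuteron: λ₁ = h/(m₁v) = 3.00 × 10^-14 m
For alpha particle: λ₂ = h/(m₂v) = 1.51 × 10^-14 m

Since λ ∝ 1/m at constant velocity, the lighter particle has the longer wavelength.

The deuteron has the longer de Broglie wavelength.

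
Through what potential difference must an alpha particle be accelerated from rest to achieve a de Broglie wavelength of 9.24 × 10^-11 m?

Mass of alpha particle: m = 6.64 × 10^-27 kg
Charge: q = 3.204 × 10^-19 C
1.21 × 10^-2 V

From λ = h/√(2mqV), we solve for V:

λ² = h²/(2mqV)
V = h²/(2mqλ²)
V = (6.626 × 10^-34 J·s)² / (2 × 6.64 × 10^-27 kg × 3.204 × 10^-19 C × (9.24 × 10^-11 m)²)
V = 1.21 × 10^-2 V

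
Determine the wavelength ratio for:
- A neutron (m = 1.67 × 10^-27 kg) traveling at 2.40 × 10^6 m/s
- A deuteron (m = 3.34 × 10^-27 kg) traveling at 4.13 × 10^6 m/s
λ₁/λ₂ = 3.44

Using λ = h/(mv):

λ₁ = h/(m₁v₁) = 1.65 × 10^-13 m
λ₂ = h/(m₂v₂) = 4.80 × 10^-14 m

Ratio λ₁/λ₂ = (m₂v₂)/(m₁v₁)
         = (3.34 × 10^-27 kg × 4.13 × 10^6 m/s) / (1.67 × 10^-27 kg × 2.40 × 10^6 m/s)
         = 3.44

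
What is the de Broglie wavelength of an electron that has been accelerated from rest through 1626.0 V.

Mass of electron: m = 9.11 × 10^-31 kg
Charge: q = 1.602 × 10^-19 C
3.04 × 10^-11 m

When a particle is accelerated through voltage V, it gains kinetic energy KE = qV.

The de Broglie wavelength is then λ = h/√(2mqV):

λ = h/√(2mqV)
λ = (6.626 × 10^-34 J·s) / √(2 × 9.11 × 10^-31 kg × 1.602 × 10^-19 C × 1626.0 V)
λ = 3.04 × 10^-11 m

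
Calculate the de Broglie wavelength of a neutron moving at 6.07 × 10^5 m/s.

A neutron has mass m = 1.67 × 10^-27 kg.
6.54 × 10^-13 m

Using the de Broglie relation λ = h/(mv):

λ = h/(mv)
λ = (6.626 × 10^-34 J·s) / (1.67 × 10^-27 kg × 6.07 × 10^5 m/s)
λ = 6.54 × 10^-13 m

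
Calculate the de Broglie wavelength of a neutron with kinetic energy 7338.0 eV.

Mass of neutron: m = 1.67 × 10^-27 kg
3.34 × 10^-13 m

Using λ = h/√(2mKE):

First convert KE to Joules: KE = 7338.0 eV = 1.176 × 10^-15 J

λ = h/√(2mKE)
λ = (6.626 × 10^-34 J·s) / √(2 × 1.67 × 10^-27 kg × 1.176 × 10^-15 J)
λ = 3.34 × 10^-13 m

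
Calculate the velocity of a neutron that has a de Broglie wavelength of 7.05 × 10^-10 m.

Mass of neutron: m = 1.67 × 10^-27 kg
5.63 × 10^2 m/s

From the de Broglie relation λ = h/(mv), we solve for v:

v = h/(mλ)
v = (6.626 × 10^-34 J·s) / (1.67 × 10^-27 kg × 7.05 × 10^-10 m)
v = 5.63 × 10^2 m/s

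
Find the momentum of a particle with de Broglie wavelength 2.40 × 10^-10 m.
2.76 × 10^-24 kg·m/s

From the de Broglie relation λ = h/p, we solve for p:

p = h/λ
p = (6.626 × 10^-34 J·s) / (2.40 × 10^-10 m)
p = 2.76 × 10^-24 kg·m/s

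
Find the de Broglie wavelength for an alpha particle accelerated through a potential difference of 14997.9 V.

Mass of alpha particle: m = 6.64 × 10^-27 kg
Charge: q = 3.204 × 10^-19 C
8.29 × 10^-14 m

When a particle is accelerated through voltage V, it gains kinetic energy KE = qV.

The de Broglie wavelength is then λ = h/√(2mqV):

λ = h/√(2mqV)
λ = (6.626 × 10^-34 J·s) / √(2 × 6.64 × 10^-27 kg × 3.204 × 10^-19 C × 14997.9 V)
λ = 8.29 × 10^-14 m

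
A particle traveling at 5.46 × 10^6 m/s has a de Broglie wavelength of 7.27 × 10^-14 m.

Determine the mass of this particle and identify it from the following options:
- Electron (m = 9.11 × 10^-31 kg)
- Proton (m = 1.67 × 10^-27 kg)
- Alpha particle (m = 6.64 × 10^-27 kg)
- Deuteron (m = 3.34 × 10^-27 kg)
The particle is a proton.

From λ = h/(mv), solve for mass:

m = h/(λv)
m = (6.626 × 10^-34 J·s) / (7.27 × 10^-14 m × 5.46 × 10^6 m/s)
m = 1.67 × 10^-27 kg

Comparing with the listed masses, this is closest to a proton.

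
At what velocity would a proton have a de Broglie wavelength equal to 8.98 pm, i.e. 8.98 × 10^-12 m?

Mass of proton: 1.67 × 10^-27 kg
4.42 × 10^4 m/s

From λ = h/(mv), solve for v:

v = h/(mλ)
v = (6.626 × 10^-34 J·s) / (1.67 × 10^-27 kg × 8.98 × 10^-12 m)
v = 4.42 × 10^4 m/s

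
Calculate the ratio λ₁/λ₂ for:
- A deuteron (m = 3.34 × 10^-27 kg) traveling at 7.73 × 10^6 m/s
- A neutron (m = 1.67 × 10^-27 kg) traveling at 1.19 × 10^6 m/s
λ₁/λ₂ = 0.0770

Using λ = h/(mv):

λ₁ = h/(m₁v₁) = 2.57 × 10^-14 m
λ₂ = h/(m₂v₂) = 3.33 × 10^-13 m

Ratio λ₁/λ₂ = (m₂v₂)/(m₁v₁)
         = (1.67 × 10^-27 kg × 1.19 × 10^6 m/s) / (3.34 × 10^-27 kg × 7.73 × 10^6 m/s)
         = 0.0770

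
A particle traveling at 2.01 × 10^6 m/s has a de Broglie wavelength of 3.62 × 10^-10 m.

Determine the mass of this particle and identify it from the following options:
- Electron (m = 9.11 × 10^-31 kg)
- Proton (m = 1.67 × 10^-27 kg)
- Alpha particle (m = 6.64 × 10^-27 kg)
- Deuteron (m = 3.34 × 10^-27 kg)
The particle is an electron.

From λ = h/(mv), solve for mass:

m = h/(λv)
m = (6.626 × 10^-34 J·s) / (3.62 × 10^-10 m × 2.01 × 10^6 m/s)
m = 9.11 × 10^-31 kg

Comparing with the listed masses, this is closest to an electron.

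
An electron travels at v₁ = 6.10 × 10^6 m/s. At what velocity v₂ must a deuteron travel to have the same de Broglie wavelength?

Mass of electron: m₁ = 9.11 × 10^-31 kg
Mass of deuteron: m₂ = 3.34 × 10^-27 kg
v₂ = 1.66 × 10^3 m/s

For equal de Broglie wavelengths: λ₁ = λ₂

h/(m₁v₁) = h/(m₂v₂)
m₁v₁ = m₂v₂
v₂ = v₁ · (m₁/m₂)

v₂ = 6.10 × 10^6 m/s × (9.11 × 10^-31 kg / 3.34 × 10^-27 kg)
v₂ = 1.66 × 10^3 m/s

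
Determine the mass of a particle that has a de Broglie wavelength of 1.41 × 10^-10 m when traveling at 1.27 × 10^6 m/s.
3.70 × 10^-30 kg

From the de Broglie relation λ = h/(mv), we solve for m:

m = h/(λv)
m = (6.626 × 10^-34 J·s) / (1.41 × 10^-10 m × 1.27 × 10^6 m/s)
m = 3.70 × 10^-30 kg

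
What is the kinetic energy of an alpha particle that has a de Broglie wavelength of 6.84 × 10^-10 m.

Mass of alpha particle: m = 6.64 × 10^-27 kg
7.07 × 10^-23 J (or 4.41 × 10^-4 eV)

From λ = h/√(2mKE), we solve for KE:

λ² = h²/(2mKE)
KE = h²/(2mλ²)
KE = (6.626 × 10^-34 J·s)² / (2 × 6.64 × 10^-27 kg × (6.84 × 10^-10 m)²)
KE = 7.07 × 10^-23 J
KE = 4.41 × 10^-4 eV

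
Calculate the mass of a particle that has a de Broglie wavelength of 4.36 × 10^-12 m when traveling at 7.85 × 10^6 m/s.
1.94 × 10^-29 kg

From the de Broglie relation λ = h/(mv), we solve for m:

m = h/(λv)
m = (6.626 × 10^-34 J·s) / (4.36 × 10^-12 m × 7.85 × 10^6 m/s)
m = 1.94 × 10^-29 kg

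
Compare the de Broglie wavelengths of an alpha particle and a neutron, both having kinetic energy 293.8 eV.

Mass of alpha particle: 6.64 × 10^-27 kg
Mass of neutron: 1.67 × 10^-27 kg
The neutron has the longer wavelength.

Using λ = h/√(2mKE):

For alpha particle: λ₁ = h/√(2m₁KE) = 8.38 × 10^-13 m
For neutron: λ₂ = h/√(2m₂KE) = 1.67 × 10^-12 m

Since λ ∝ 1/√m at constant kinetic energy, the lighter particle has the longer wavelength.

The neutron has the longer de Broglie wavelength.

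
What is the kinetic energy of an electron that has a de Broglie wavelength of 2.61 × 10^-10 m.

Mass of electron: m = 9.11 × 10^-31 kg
3.54 × 10^-18 J (or 22.1 eV)

From λ = h/√(2mKE), we solve for KE:

λ² = h²/(2mKE)
KE = h²/(2mλ²)
KE = (6.626 × 10^-34 J·s)² / (2 × 9.11 × 10^-31 kg × (2.61 × 10^-10 m)²)
KE = 3.54 × 10^-18 J
KE = 22.1 eV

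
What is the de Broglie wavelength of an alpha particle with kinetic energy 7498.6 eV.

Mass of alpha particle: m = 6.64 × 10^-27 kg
1.66 × 10^-13 m

Using λ = h/√(2mKE):

First convert KE to Joules: KE = 7498.6 eV = 1.201 × 10^-15 J

λ = h/√(2mKE)
λ = (6.626 × 10^-34 J·s) / √(2 × 6.64 × 10^-27 kg × 1.201 × 10^-15 J)
λ = 1.66 × 10^-13 m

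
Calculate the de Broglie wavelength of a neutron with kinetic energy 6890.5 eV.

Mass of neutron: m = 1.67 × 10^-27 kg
3.45 × 10^-13 m

Using λ = h/√(2mKE):

First convert KE to Joules: KE = 6890.5 eV = 1.104 × 10^-15 J

λ = h/√(2mKE)
λ = (6.626 × 10^-34 J·s) / √(2 × 1.67 × 10^-27 kg × 1.104 × 10^-15 J)
λ = 3.45 × 10^-13 m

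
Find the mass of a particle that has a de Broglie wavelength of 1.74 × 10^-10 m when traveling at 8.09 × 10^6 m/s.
4.71 × 10^-31 kg

From the de Broglie relation λ = h/(mv), we solve for m:

m = h/(λv)
m = (6.626 × 10^-34 J·s) / (1.74 × 10^-10 m × 8.09 × 10^6 m/s)
m = 4.71 × 10^-31 kg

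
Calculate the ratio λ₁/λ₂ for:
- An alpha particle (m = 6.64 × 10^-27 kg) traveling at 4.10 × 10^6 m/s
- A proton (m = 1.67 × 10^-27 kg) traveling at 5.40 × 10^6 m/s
λ₁/λ₂ = 0.331

Using λ = h/(mv):

λ₁ = h/(m₁v₁) = 2.43 × 10^-14 m
λ₂ = h/(m₂v₂) = 7.35 × 10^-14 m

Ratio λ₁/λ₂ = (m₂v₂)/(m₁v₁)
         = (1.67 × 10^-27 kg × 5.40 × 10^6 m/s) / (6.64 × 10^-27 kg × 4.10 × 10^6 m/s)
         = 0.331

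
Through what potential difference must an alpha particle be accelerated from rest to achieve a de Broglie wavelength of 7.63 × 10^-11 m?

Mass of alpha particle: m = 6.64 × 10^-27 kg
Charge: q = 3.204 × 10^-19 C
1.77 × 10^-2 V

From λ = h/√(2mqV), we solve for V:

λ² = h²/(2mqV)
V = h²/(2mqλ²)
V = (6.626 × 10^-34 J·s)² / (2 × 6.64 × 10^-27 kg × 3.204 × 10^-19 C × (7.63 × 10^-11 m)²)
V = 1.77 × 10^-2 V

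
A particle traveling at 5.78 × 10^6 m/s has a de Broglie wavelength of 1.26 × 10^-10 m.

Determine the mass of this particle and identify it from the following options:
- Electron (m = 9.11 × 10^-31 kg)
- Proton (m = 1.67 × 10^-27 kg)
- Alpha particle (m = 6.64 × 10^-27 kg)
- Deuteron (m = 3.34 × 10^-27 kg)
The particle is an electron.

From λ = h/(mv), solve for mass:

m = h/(λv)
m = (6.626 × 10^-34 J·s) / (1.26 × 10^-10 m × 5.78 × 10^6 m/s)
m = 9.10 × 10^-31 kg

Comparing with the listed masses, this is closest to an electron.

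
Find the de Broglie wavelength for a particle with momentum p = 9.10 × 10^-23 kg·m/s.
7.28 × 10^-12 m

Using the de Broglie relation λ = h/p:

λ = h/p
λ = (6.626 × 10^-34 J·s) / (9.10 × 10^-23 kg·m/s)
λ = 7.28 × 10^-12 m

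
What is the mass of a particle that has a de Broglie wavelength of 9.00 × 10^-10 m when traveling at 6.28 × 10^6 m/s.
1.17 × 10^-31 kg

From the de Broglie relation λ = h/(mv), we solve for m:

m = h/(λv)
m = (6.626 × 10^-34 J·s) / (9.00 × 10^-10 m × 6.28 × 10^6 m/s)
m = 1.17 × 10^-31 kg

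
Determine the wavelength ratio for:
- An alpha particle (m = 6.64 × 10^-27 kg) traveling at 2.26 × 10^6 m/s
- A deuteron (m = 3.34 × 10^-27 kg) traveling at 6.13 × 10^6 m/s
λ₁/λ₂ = 1.36

Using λ = h/(mv):

λ₁ = h/(m₁v₁) = 4.42 × 10^-14 m
λ₂ = h/(m₂v₂) = 3.24 × 10^-14 m

Ratio λ₁/λ₂ = (m₂v₂)/(m₁v₁)
         = (3.34 × 10^-27 kg × 6.13 × 10^6 m/s) / (6.64 × 10^-27 kg × 2.26 × 10^6 m/s)
         = 1.36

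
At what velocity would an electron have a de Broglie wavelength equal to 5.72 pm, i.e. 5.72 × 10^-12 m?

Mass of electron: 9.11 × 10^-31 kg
1.27 × 10^8 m/s

From λ = h/(mv), solve for v:

v = h/(mλ)
v = (6.626 × 10^-34 J·s) / (9.11 × 10^-31 kg × 5.72 × 10^-12 m)
v = 1.27 × 10^8 m/s

Note: This velocity is 42.4% of the speed of light, so relativistic corrections would be needed for a more accurate calculation.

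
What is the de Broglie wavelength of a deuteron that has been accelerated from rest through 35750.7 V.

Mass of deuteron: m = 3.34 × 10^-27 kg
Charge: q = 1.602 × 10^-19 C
1.07 × 10^-13 m

When a particle is accelerated through voltage V, it gains kinetic energy KE = qV.

The de Broglie wavelength is then λ = h/√(2mqV):

λ = h/√(2mqV)
λ = (6.626 × 10^-34 J·s) / √(2 × 3.34 × 10^-27 kg × 1.602 × 10^-19 C × 35750.7 V)
λ = 1.07 × 10^-13 m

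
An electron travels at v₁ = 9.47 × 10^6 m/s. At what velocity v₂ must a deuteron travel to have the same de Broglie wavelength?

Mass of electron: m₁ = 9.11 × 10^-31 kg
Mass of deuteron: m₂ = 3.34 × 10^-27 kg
v₂ = 2.58 × 10^3 m/s

For equal de Broglie wavelengths: λ₁ = λ₂

h/(m₁v₁) = h/(m₂v₂)
m₁v₁ = m₂v₂
v₂ = v₁ · (m₁/m₂)

v₂ = 9.47 × 10^6 m/s × (9.11 × 10^-31 kg / 3.34 × 10^-27 kg)
v₂ = 2.58 × 10^3 m/s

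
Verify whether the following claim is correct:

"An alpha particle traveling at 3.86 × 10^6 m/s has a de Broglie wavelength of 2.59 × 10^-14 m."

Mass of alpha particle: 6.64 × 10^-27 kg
True

The claim is correct.

Using λ = h/(mv):
λ = (6.626 × 10^-34 J·s) / (6.64 × 10^-27 kg × 3.86 × 10^6 m/s)
λ = 2.59 × 10^-14 m

This matches the claimed value.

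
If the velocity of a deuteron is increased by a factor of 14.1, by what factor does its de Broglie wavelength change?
The wavelength decreases by a factor of 14.1.

From λ = h/(mv), the wavelength is inversely proportional to velocity:

λ ∝ 1/v

If v → 14.1v, then λ → λ/14.1

When velocity is increased by a factor of 14.1, the wavelength decreases by a factor of 14.1.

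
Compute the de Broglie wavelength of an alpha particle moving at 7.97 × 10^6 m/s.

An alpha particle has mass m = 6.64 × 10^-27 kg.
1.25 × 10^-14 m

Using the de Broglie relation λ = h/(mv):

λ = h/(mv)
λ = (6.626 × 10^-34 J·s) / (6.64 × 10^-27 kg × 7.97 × 10^6 m/s)
λ = 1.25 × 10^-14 m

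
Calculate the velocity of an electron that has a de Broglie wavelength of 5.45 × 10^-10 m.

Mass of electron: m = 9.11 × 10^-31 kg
1.33 × 10^6 m/s

From the de Broglie relation λ = h/(mv), we solve for v:

v = h/(mλ)
v = (6.626 × 10^-34 J·s) / (9.11 × 10^-31 kg × 5.45 × 10^-10 m)
v = 1.33 × 10^6 m/s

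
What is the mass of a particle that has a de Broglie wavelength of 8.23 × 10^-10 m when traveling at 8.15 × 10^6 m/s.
9.88 × 10^-32 kg

From the de Broglie relation λ = h/(mv), we solve for m:

m = h/(λv)
m = (6.626 × 10^-34 J·s) / (8.23 × 10^-10 m × 8.15 × 10^6 m/s)
m = 9.88 × 10^-32 kg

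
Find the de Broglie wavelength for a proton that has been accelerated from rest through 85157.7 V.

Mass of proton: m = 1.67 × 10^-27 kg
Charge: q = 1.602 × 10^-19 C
9.82 × 10^-14 m

When a particle is accelerated through voltage V, it gains kinetic energy KE = qV.

The de Broglie wavelength is then λ = h/√(2mqV):

λ = h/√(2mqV)
λ = (6.626 × 10^-34 J·s) / √(2 × 1.67 × 10^-27 kg × 1.602 × 10^-19 C × 85157.7 V)
λ = 9.82 × 10^-14 m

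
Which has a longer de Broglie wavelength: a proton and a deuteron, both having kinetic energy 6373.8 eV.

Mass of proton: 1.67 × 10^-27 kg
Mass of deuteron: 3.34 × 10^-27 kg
The proton has the longer wavelength.

Using λ = h/√(2mKE):

For proton: λ₁ = h/√(2m₁KE) = 3.59 × 10^-13 m
For deuteron: λ₂ = h/√(2m₂KE) = 2.54 × 10^-13 m

Since λ ∝ 1/√m at constant kinetic energy, the lighter particle has the longer wavelength.

The proton has the longer de Broglie wavelength.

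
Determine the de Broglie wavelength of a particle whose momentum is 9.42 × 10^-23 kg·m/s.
7.03 × 10^-12 m

Using the de Broglie relation λ = h/p:

λ = h/p
λ = (6.626 × 10^-34 J·s) / (9.42 × 10^-23 kg·m/s)
λ = 7.03 × 10^-12 m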